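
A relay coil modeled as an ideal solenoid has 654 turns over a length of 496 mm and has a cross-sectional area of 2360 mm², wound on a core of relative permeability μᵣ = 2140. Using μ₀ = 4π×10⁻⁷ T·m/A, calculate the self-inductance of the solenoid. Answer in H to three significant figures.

L ≈ 5.47 H

A = 2360 mm² = 2.360×10^-3 m².
For a long solenoid, L = μ₀μᵣN²A/ℓ.
L = (4π×10⁻⁷)(2140)(654)²(2.360×10^-3)/(0.496 m) = 5.473 H.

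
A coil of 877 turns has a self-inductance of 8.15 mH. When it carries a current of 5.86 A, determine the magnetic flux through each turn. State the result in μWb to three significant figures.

Φ_B ≈ 54.5 μWb

From L = NΦ_B/I, the flux per turn is Φ_B = LI/N.
Φ_B = (8.150×10^-3 H)(5.86 A)/877 = 5.446×10^-5 Wb.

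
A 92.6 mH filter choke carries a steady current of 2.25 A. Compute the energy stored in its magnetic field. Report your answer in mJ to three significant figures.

Stored magnetic energy: U = ½LI².
U = ½(9.260×10^-2 H)(2.25 A)² = 0.2344 J.

U ≈ 234 mJ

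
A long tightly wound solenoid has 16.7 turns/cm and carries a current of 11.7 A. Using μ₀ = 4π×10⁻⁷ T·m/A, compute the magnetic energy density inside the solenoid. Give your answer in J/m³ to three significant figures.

B = μ₀nI = (4π×10⁻⁷)(1.670×10^3)(11.7) = 2.455×10^-2 T.
u = B²/(2μ₀) = (2.455×10^-2)²/(2×4π×10⁻⁷) = 239.9 J/m³.

u ≈ 240 J/m³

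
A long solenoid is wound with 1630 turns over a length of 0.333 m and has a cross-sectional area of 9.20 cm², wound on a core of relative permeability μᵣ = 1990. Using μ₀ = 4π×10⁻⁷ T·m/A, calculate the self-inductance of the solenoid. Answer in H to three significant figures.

A = 9.20 cm² = 9.200×10^-4 m².
For a long solenoid, L = μ₀μᵣN²A/ℓ.
L = (4π×10⁻⁷)(1990)(1630)²(9.200×10^-4)/(0.333 m) = 18.36 H.

L ≈ 18.4 H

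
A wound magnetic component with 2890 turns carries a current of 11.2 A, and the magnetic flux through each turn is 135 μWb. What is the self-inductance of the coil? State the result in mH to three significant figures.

Self-inductance is defined by L = NΦ_B/I (flux linkage over current).
L = (2890)(1.350×10^-4 Wb)/(11.2 A) = 3.483×10^-2 H.

L ≈ 34.8 mH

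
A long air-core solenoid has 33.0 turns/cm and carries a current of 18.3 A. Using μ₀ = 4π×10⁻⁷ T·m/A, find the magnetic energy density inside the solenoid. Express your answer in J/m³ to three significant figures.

B = μ₀nI = (4π×10⁻⁷)(3.300×10^3)(18.3) = 7.589×10^-2 T.
u = B²/(2μ₀) = (7.589×10^-2)²/(2×4π×10⁻⁷) = 2.291×10^3 J/m³.

u ≈ 2290 J/m³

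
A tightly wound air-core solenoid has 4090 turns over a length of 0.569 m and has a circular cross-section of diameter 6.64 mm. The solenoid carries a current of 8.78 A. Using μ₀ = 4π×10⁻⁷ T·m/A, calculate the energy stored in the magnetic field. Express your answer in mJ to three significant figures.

A = π(d/2)² = π(3.320×10^-3 m)² = 3.463×10^-5 m².
L = μ₀N²A/ℓ = (4π×10⁻⁷)(4090)²(3.463×10^-5)/(0.569) = 1.279×10^-3 H.
U = ½LI² = ½(1.279×10^-3)(8.78)² = 4.931×10^-2 J.

U ≈ 49.3 mJ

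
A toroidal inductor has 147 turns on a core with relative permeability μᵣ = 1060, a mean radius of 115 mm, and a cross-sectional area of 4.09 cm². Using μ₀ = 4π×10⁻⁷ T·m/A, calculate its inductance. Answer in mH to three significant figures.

L ≈ 16.3 mH

For a thin toroid, L = μ₀μᵣN²A/(2πR).
L = (4π×10⁻⁷)(1060)(147)²(4.090×10^-4) / (2π×0.115 m) = 1.629×10^-2 H.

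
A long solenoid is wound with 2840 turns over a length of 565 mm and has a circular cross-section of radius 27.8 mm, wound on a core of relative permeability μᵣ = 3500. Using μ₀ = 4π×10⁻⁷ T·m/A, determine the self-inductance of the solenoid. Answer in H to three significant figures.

A = πr² = π(2.780×10^-2 m)² = 2.428×10^-3 m².
For a long solenoid, L = μ₀μᵣN²A/ℓ.
L = (4π×10⁻⁷)(3500)(2840)²(2.428×10^-3)/(0.565 m) = 152.4 H.

L ≈ 152 H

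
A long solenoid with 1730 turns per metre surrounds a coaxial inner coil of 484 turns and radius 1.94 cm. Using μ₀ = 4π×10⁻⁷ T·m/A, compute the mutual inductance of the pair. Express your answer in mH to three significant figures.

M ≈ 1.24 mH

The outer solenoid produces a uniform field B₁ = μ₀n₁I₁ across the inner coil,
so the flux linkage is N₂Φ = N₂B₁A₂ = μ₀n₁N₂A₂·I₁, giving M = μ₀n₁N₂A₂.
A₂ = πr² = π(1.940×10^-2 m)² = 1.182×10^-3 m².
M = (4π×10⁻⁷)(1730)(484)(1.182×10^-3) = 1.244×10^-3 H.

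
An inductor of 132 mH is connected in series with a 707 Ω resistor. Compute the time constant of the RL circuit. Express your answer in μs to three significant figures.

τ ≈ 187 μs

τ = L/R = (0.132 H)/(707 Ω) = 1.867×10^-4 s.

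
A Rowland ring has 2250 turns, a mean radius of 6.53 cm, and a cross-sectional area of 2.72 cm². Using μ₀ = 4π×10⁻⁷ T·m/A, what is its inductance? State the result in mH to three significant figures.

For a thin toroid, L = μ₀N²A/(2πR).
L = (4π×10⁻⁷)(2250)²(2.720×10^-4) / (2π×6.530×10^-2 m) = 4.217×10^-3 H.

L ≈ 4.22 mH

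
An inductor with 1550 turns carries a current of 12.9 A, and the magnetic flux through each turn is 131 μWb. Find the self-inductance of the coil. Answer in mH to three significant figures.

L ≈ 15.7 mH

Self-inductance is defined by L = NΦ_B/I (flux linkage over current).
L = (1550)(1.310×10^-4 Wb)/(12.9 A) = 1.574×10^-2 H.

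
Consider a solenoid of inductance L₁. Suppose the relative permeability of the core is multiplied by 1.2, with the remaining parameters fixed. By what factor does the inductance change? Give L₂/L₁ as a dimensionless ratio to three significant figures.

L₂/L₁ = 1.20

For a solenoid, L ∝ μᵣN²A/ℓ.
L₂/L₁ = (1.2) = 1.20.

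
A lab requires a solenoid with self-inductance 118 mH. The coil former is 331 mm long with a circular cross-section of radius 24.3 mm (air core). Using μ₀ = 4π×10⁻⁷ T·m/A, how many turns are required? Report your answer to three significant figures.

N ≈ 4090 turns

A = πr² = π(2.430×10^-2 m)² = 1.855×10^-3 m².
From L = μ₀N²A/ℓ, N = √(Lℓ / (μ₀A)).
N = √[(0.118)(0.331) / ((4π×10⁻⁷)×1.855×10^-3)] = √(1.675×10^7) ≈ 4093.3.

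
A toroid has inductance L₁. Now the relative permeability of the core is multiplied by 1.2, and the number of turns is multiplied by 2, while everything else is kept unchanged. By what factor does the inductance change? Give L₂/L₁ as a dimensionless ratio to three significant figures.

L₂/L₁ = 4.80

For a toroid, L ∝ μᵣN²A/R.
L₂/L₁ = (1.2) × (2)^2 = 4.80.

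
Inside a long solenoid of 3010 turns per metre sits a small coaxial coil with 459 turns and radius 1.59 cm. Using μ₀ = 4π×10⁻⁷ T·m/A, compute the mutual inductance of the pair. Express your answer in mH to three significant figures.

M ≈ 1.38 mH

The outer solenoid produces a uniform field B₁ = μ₀n₁I₁ across the inner coil,
so the flux linkage is N₂Φ = N₂B₁A₂ = μ₀n₁N₂A₂·I₁, giving M = μ₀n₁N₂A₂.
A₂ = πr² = π(1.590×10^-2 m)² = 7.942×10^-4 m².
M = (4π×10⁻⁷)(3010)(459)(7.942×10^-4) = 1.379×10^-3 H.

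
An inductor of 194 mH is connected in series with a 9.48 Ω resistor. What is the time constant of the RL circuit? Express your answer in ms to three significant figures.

τ ≈ 20.5 ms

τ = L/R = (0.194 H)/(9.48 Ω) = 2.046×10^-2 s.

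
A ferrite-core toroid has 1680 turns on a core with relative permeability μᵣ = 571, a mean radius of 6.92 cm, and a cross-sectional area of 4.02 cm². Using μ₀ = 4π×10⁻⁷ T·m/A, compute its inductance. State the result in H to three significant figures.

For a thin toroid, L = μ₀μᵣN²A/(2πR).
L = (4π×10⁻⁷)(571)(1680)²(4.020×10^-4) / (2π×6.920×10^-2 m) = 1.872 H.

L ≈ 1.87 H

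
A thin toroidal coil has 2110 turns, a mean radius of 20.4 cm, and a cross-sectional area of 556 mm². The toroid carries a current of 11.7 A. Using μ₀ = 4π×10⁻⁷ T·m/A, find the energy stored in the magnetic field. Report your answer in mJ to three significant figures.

U ≈ 166 mJ

L = μ₀N²A/(2πR) = (4π×10⁻⁷)(2110)²(5.560×10^-4)/(2π×0.204) = 2.427×10^-3 H.
U = ½LI² = ½(2.427×10^-3)(11.7)² = 0.1661 J.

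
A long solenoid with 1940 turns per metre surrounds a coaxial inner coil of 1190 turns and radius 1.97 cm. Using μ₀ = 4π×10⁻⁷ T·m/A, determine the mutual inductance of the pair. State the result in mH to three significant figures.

The outer solenoid produces a uniform field B₁ = μ₀n₁I₁ across the inner coil,
so the flux linkage is N₂Φ = N₂B₁A₂ = μ₀n₁N₂A₂·I₁, giving M = μ₀n₁N₂A₂.
A₂ = πr² = π(1.970×10^-2 m)² = 1.219×10^-3 m².
M = (4π×10⁻⁷)(1940)(1190)(1.219×10^-3) = 3.537×10^-3 H.

M ≈ 3.54 mH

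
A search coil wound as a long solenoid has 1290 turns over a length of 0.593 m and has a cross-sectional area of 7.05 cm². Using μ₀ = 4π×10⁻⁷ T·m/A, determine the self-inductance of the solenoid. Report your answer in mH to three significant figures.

A = 7.05 cm² = 7.050×10^-4 m².
For a long solenoid, L = μ₀N²A/ℓ.
L = (4π×10⁻⁷)(1290)²(7.050×10^-4)/(0.593 m) = 2.486×10^-3 H.

L ≈ 2.49 mH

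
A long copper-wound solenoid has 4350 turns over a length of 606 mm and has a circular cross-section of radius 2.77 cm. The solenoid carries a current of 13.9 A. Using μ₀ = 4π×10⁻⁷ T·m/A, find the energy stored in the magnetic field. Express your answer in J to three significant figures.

U ≈ 9.14 J

A = πr² = π(2.770×10^-2 m)² = 2.411×10^-3 m².
L = μ₀N²A/ℓ = (4π×10⁻⁷)(4350)²(2.411×10^-3)/(0.606) = 9.459×10^-2 H.
U = ½LI² = ½(9.459×10^-2)(13.9)² = 9.137 J.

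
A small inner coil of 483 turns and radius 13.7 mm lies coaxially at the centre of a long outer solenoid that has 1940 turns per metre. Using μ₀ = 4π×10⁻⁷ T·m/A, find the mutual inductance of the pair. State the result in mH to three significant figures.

M ≈ 0.694 mH

The outer solenoid produces a uniform field B₁ = μ₀n₁I₁ across the inner coil,
so the flux linkage is N₂Φ = N₂B₁A₂ = μ₀n₁N₂A₂·I₁, giving M = μ₀n₁N₂A₂.
A₂ = πr² = π(1.370×10^-2 m)² = 5.896×10^-4 m².
M = (4π×10⁻⁷)(1940)(483)(5.896×10^-4) = 6.943×10^-4 H.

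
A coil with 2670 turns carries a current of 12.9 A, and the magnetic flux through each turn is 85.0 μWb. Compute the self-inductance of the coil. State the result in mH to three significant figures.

Self-inductance is defined by L = NΦ_B/I (flux linkage over current).
L = (2670)(8.500×10^-5 Wb)/(12.9 A) = 1.759×10^-2 H.

L ≈ 17.6 mH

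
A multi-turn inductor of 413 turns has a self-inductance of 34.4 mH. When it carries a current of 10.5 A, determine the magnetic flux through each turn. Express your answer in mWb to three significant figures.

Φ_B ≈ 0.875 mWb

From L = NΦ_B/I, the flux per turn is Φ_B = LI/N.
Φ_B = (3.440×10^-2 H)(10.5 A)/413 = 8.746×10^-4 Wb.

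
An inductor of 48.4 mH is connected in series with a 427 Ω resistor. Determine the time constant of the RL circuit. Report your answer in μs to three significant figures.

τ ≈ 113 μs

τ = L/R = (4.840×10^-2 H)/(427 Ω) = 1.133×10^-4 s.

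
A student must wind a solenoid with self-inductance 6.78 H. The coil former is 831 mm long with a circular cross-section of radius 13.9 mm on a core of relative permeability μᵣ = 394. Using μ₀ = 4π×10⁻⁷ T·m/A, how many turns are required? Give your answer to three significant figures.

N ≈ 4330 turns

A = πr² = π(1.390×10^-2 m)² = 6.070×10^-4 m².
From L = μ₀μᵣN²A/ℓ, N = √(Lℓ / (μ₀μᵣA)).
N = √[(6.78)(0.831) / ((4π×10⁻⁷)(394)×6.070×10^-4)] = √(1.8748×10^7) ≈ 4329.8.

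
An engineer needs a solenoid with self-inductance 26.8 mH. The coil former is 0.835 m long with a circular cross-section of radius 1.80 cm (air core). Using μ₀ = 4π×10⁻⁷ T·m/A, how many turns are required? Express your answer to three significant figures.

A = πr² = π(1.800×10^-2 m)² = 1.018×10^-3 m².
From L = μ₀N²A/ℓ, N = √(Lℓ / (μ₀A)).
N = √[(2.680×10^-2)(0.835) / ((4π×10⁻⁷)×1.018×10^-3)] = √(1.750×10^7) ≈ 4182.7.

N ≈ 4180 turns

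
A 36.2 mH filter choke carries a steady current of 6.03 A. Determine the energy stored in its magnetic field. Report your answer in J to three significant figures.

Stored magnetic energy: U = ½LI².
U = ½(3.620×10^-2 H)(6.03 A)² = 0.6581 J.

U ≈ 0.658 J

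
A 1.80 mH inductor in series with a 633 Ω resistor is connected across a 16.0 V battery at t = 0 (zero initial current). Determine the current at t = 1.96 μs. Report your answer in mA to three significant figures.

τ = L/R = 1.800×10^-3/633 = 2.844×10^-6 s; final current I_∞ = ε/R = 16.0/633 = 2.528×10^-2 A.
I(t) = I_∞(1 − e^(−t/τ)) with t/τ = 0.689.
I = (2.528×10^-2)(1 − e^(−0.689)) = 1.259×10^-2 A.

I ≈ 12.6 mA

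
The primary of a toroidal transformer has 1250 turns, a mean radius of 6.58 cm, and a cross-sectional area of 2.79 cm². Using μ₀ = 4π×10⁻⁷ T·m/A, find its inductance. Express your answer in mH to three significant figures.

For a thin toroid, L = μ₀N²A/(2πR).
L = (4π×10⁻⁷)(1250)²(2.790×10^-4) / (2π×6.580×10^-2 m) = 1.325×10^-3 H.

L ≈ 1.33 mH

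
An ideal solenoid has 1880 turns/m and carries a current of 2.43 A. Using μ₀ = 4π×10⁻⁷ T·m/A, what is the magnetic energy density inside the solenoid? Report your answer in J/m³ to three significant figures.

B = μ₀nI = (4π×10⁻⁷)(1.880×10^3)(2.43) = 5.741×10^-3 T.
u = B²/(2μ₀) = (5.741×10^-3)²/(2×4π×10⁻⁷) = 13.11 J/m³.

u ≈ 13.1 J/m³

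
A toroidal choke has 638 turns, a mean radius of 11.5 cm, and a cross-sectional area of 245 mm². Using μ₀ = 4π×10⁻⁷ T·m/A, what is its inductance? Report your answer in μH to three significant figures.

L ≈ 173 μH

For a thin toroid, L = μ₀N²A/(2πR).
L = (4π×10⁻⁷)(638)²(2.450×10^-4) / (2π×0.115 m) = 1.734×10^-4 H.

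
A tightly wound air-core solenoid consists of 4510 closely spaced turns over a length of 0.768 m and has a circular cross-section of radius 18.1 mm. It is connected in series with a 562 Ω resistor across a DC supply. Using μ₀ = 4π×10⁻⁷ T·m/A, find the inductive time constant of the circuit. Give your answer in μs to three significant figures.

A = πr² = π(1.810×10^-2 m)² = 1.029×10^-3 m².
L = μ₀N²A/ℓ = (4π×10⁻⁷)(4510)²(1.029×10^-3)/(0.768) = 3.425×10^-2 H.
τ = L/R = (3.425×10^-2)/(562) = 6.09498×10^-5 s.

τ ≈ 60.9 μs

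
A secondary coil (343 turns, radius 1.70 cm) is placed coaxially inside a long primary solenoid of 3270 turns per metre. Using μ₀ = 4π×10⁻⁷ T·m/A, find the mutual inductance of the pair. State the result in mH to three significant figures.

The outer solenoid produces a uniform field B₁ = μ₀n₁I₁ across the inner coil,
so the flux linkage is N₂Φ = N₂B₁A₂ = μ₀n₁N₂A₂·I₁, giving M = μ₀n₁N₂A₂.
A₂ = πr² = π(1.700×10^-2 m)² = 9.079×10^-4 m².
M = (4π×10⁻⁷)(3270)(343)(9.079×10^-4) = 1.280×10^-3 H.

M ≈ 1.28 mH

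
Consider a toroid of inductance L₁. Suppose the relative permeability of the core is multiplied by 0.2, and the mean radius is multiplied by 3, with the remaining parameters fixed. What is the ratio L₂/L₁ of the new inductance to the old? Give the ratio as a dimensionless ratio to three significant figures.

L₂/L₁ = 0.0667

For a toroid, L ∝ μᵣN²A/R.
L₂/L₁ = (0.2) × (3)^-1 = 0.0667.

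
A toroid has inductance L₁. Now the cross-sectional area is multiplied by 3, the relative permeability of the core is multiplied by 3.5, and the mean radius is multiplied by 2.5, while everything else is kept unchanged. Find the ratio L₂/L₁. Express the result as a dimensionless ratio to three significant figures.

L₂/L₁ = 4.20

For a toroid, L ∝ μᵣN²A/R.
L₂/L₁ = (3) × (3.5) × (2.5)^-1 = 4.20.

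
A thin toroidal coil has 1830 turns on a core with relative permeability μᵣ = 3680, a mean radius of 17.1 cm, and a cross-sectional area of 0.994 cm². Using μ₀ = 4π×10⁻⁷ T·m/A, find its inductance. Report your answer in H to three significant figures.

For a thin toroid, L = μ₀μᵣN²A/(2πR).
L = (4π×10⁻⁷)(3680)(1830)²(9.940×10^-5) / (2π×0.171 m) = 1.433 H.

L ≈ 1.43 H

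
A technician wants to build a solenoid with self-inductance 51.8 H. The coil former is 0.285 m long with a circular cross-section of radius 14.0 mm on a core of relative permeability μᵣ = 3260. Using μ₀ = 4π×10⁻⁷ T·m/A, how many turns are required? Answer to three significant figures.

N ≈ 2420 turns

A = πr² = π(1.400×10^-2 m)² = 6.158×10^-4 m².
From L = μ₀μᵣN²A/ℓ, N = √(Lℓ / (μ₀μᵣA)).
N = √[(51.8)(0.285) / ((4π×10⁻⁷)(3260)×6.158×10^-4)] = √(5.852×10^6) ≈ 2419.2.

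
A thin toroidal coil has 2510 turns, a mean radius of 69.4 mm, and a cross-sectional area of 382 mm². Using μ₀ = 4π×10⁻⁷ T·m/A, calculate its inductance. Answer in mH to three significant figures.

L ≈ 6.94 mH

For a thin toroid, L = μ₀N²A/(2πR).
L = (4π×10⁻⁷)(2510)²(3.820×10^-4) / (2π×6.940×10^-2 m) = 6.936×10^-3 H.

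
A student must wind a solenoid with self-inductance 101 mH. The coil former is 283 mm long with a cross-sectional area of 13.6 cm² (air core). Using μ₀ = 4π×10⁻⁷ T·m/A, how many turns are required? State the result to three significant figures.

N ≈ 4090 turns

A = 13.6 cm² = 1.360×10^-3 m².
From L = μ₀N²A/ℓ, N = √(Lℓ / (μ₀A)).
N = √[(0.101)(0.283) / ((4π×10⁻⁷)×1.360×10^-3)] = √(1.672×10^7) ≈ 4089.6.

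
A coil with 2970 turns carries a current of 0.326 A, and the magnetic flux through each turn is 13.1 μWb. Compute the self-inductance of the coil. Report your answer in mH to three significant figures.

L ≈ 119 mH

Self-inductance is defined by L = NΦ_B/I (flux linkage over current).
L = (2970)(1.310×10^-5 Wb)/(0.326 A) = 0.1193 H.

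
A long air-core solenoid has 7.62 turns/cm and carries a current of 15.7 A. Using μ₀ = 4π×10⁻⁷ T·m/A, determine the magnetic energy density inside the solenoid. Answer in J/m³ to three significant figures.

u ≈ 89.9 J/m³

B = μ₀nI = (4π×10⁻⁷)(762)(15.7) = 1.503×10^-2 T.
u = B²/(2μ₀) = (1.503×10^-2)²/(2×4π×10⁻⁷) = 89.93 J/m³.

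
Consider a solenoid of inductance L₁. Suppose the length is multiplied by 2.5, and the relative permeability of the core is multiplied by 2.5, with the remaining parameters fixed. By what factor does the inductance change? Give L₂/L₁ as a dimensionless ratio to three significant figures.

L₂/L₁ = 1.00

For a solenoid, L ∝ μᵣN²A/ℓ.
L₂/L₁ = (2.5)^-1 × (2.5) = 1.00.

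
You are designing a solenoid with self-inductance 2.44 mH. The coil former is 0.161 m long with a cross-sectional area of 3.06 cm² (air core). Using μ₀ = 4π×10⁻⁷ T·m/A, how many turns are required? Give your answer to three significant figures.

A = 3.06 cm² = 3.060×10^-4 m².
From L = μ₀N²A/ℓ, N = √(Lℓ / (μ₀A)).
N = √[(2.440×10^-3)(0.161) / ((4π×10⁻⁷)×3.060×10^-4)] = √(1.022×10^6) ≈ 1010.7.

N ≈ 1010 turns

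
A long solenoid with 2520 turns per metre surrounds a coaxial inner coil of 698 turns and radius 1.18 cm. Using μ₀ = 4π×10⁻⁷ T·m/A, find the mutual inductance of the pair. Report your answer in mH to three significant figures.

The outer solenoid produces a uniform field B₁ = μ₀n₁I₁ across the inner coil,
so the flux linkage is N₂Φ = N₂B₁A₂ = μ₀n₁N₂A₂·I₁, giving M = μ₀n₁N₂A₂.
A₂ = πr² = π(1.180×10^-2 m)² = 4.374×10^-4 m².
M = (4π×10⁻⁷)(2520)(698)(4.374×10^-4) = 9.669×10^-4 H.

M ≈ 0.967 mH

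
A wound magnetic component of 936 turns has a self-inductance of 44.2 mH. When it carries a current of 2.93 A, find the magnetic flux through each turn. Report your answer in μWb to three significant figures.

Φ_B ≈ 138 μWb

From L = NΦ_B/I, the flux per turn is Φ_B = LI/N.
Φ_B = (4.420×10^-2 H)(2.93 A)/936 = 1.384×10^-4 Wb.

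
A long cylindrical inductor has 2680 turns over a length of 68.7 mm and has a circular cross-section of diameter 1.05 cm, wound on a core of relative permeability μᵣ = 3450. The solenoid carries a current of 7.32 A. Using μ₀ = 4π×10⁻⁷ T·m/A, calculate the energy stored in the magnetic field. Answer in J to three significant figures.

U ≈ 1050 J

A = π(d/2)² = π(5.250×10^-3 m)² = 8.659×10^-5 m².
L = μ₀μᵣN²A/ℓ = (4π×10⁻⁷)(3450)(2680)²(8.659×10^-5)/(6.870×10^-2) = 39.247 H.
U = ½LI² = ½(39.247)(7.32)² = 1.051×10^3 J.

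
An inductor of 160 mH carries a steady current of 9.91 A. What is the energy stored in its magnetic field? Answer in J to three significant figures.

U ≈ 7.86 J

Stored magnetic energy: U = ½LI².
U = ½(0.16 H)(9.91 A)² = 7.857 J.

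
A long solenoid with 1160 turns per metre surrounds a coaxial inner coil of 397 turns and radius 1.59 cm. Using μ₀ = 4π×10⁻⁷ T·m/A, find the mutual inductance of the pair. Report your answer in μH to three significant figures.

M ≈ 460 μH

The outer solenoid produces a uniform field B₁ = μ₀n₁I₁ across the inner coil,
so the flux linkage is N₂Φ = N₂B₁A₂ = μ₀n₁N₂A₂·I₁, giving M = μ₀n₁N₂A₂.
A₂ = πr² = π(1.590×10^-2 m)² = 7.942×10^-4 m².
M = (4π×10⁻⁷)(1160)(397)(7.942×10^-4) = 4.596×10^-4 H.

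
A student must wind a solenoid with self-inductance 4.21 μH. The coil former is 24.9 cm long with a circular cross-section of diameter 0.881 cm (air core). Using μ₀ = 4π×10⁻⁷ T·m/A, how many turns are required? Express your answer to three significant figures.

A = π(d/2)² = π(4.405×10^-3 m)² = 6.096×10^-5 m².
From L = μ₀N²A/ℓ, N = √(Lℓ / (μ₀A)).
N = √[(4.210×10^-6)(0.249) / ((4π×10⁻⁷)×6.096×10^-5)] = √(1.368×10^4) ≈ 117.0.

N ≈ 117 turns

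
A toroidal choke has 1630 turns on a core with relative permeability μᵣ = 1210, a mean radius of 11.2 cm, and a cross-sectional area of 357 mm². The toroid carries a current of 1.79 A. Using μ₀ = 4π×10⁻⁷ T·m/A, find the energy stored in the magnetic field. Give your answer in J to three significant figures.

U ≈ 3.28 J

L = μ₀μᵣN²A/(2πR) = (4π×10⁻⁷)(1210)(1630)²(3.570×10^-4)/(2π×0.112) = 2.049 H.
U = ½LI² = ½(2.049)(1.79)² = 3.283 J.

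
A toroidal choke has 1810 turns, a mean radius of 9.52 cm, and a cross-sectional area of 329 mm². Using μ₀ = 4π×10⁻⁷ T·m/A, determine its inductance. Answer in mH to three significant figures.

L ≈ 2.26 mH

For a thin toroid, L = μ₀N²A/(2πR).
L = (4π×10⁻⁷)(1810)²(3.290×10^-4) / (2π×9.520×10^-2 m) = 2.264×10^-3 H.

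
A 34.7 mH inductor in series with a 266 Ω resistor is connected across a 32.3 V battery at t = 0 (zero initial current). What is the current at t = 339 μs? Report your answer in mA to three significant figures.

τ = L/R = 3.470×10^-2/266 = 1.3045×10^-4 s; final current I_∞ = ε/R = 32.3/266 = 0.1214 A.
I(t) = I_∞(1 − e^(−t/τ)) with t/τ = 2.599.
I = (0.1214)(1 − e^(−2.599)) = 0.1124 A.

I ≈ 112 mA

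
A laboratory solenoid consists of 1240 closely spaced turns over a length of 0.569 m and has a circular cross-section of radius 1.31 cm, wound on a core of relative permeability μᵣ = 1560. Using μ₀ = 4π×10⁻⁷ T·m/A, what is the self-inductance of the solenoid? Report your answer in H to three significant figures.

A = πr² = π(1.310×10^-2 m)² = 5.391×10^-4 m².
For a long solenoid, L = μ₀μᵣN²A/ℓ.
L = (4π×10⁻⁷)(1560)(1240)²(5.391×10^-4)/(0.569 m) = 2.856 H.

L ≈ 2.86 H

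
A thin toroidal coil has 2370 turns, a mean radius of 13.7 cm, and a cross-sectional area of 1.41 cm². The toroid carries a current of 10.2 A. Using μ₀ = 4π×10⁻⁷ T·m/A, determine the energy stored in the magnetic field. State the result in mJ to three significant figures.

L = μ₀N²A/(2πR) = (4π×10⁻⁷)(2370)²(1.410×10^-4)/(2π×0.137) = 1.156×10^-3 H.
U = ½LI² = ½(1.156×10^-3)(10.2)² = 6.014×10^-2 J.

U ≈ 60.1 mJ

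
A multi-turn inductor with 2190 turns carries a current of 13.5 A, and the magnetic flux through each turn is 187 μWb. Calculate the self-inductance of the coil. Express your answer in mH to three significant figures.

L ≈ 30.3 mH

Self-inductance is defined by L = NΦ_B/I (flux linkage over current).
L = (2190)(1.870×10^-4 Wb)/(13.5 A) = 3.034×10^-2 H.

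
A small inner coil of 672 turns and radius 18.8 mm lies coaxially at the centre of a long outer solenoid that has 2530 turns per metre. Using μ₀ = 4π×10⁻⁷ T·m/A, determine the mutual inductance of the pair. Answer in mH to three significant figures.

The outer solenoid produces a uniform field B₁ = μ₀n₁I₁ across the inner coil,
so the flux linkage is N₂Φ = N₂B₁A₂ = μ₀n₁N₂A₂·I₁, giving M = μ₀n₁N₂A₂.
A₂ = πr² = π(1.880×10^-2 m)² = 1.110×10^-3 m².
M = (4π×10⁻⁷)(2530)(672)(1.110×10^-3) = 2.372×10^-3 H.

M ≈ 2.37 mH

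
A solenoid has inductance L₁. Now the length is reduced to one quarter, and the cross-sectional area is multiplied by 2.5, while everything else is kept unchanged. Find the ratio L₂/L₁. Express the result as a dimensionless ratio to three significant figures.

For a solenoid, L ∝ μᵣN²A/ℓ.
L₂/L₁ = (0.25)^-1 × (2.5) = 10.0.

L₂/L₁ = 10.0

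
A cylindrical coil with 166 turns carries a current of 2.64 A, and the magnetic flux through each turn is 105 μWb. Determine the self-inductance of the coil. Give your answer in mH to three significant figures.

Self-inductance is defined by L = NΦ_B/I (flux linkage over current).
L = (166)(1.050×10^-4 Wb)/(2.64 A) = 6.602×10^-3 H.

L ≈ 6.60 mH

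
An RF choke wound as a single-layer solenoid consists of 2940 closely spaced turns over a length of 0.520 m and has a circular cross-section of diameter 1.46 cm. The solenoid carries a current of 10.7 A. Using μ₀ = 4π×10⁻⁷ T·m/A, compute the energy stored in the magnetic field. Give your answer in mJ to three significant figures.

U ≈ 200 mJ

A = π(d/2)² = π(7.300×10^-3 m)² = 1.674×10^-4 m².
L = μ₀N²A/ℓ = (4π×10⁻⁷)(2940)²(1.674×10^-4)/(0.52) = 3.497×10^-3 H.
U = ½LI² = ½(3.497×10^-3)(10.7)² = 0.2002 J.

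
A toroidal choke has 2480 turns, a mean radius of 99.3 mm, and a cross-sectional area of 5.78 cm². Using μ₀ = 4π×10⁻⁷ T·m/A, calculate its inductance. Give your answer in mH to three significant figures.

For a thin toroid, L = μ₀N²A/(2πR).
L = (4π×10⁻⁷)(2480)²(5.780×10^-4) / (2π×9.930×10^-2 m) = 7.160×10^-3 H.

L ≈ 7.16 mH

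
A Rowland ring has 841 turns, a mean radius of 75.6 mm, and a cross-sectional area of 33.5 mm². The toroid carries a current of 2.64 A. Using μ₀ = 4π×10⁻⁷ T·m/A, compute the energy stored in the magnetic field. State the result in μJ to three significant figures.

L = μ₀N²A/(2πR) = (4π×10⁻⁷)(841)²(3.350×10^-5)/(2π×7.560×10^-2) = 6.268×10^-5 H.
U = ½LI² = ½(6.268×10^-5)(2.64)² = 2.184×10^-4 J.

U ≈ 218 μJ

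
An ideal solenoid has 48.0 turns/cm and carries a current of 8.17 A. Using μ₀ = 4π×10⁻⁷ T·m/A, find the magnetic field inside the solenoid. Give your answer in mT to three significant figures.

Inside a long solenoid, B = μ₀nI.
B = (4π×10⁻⁷)(4.800×10^3 m⁻¹)(8.17 A) = 4.928×10^-2 T.

B ≈ 49.3 mT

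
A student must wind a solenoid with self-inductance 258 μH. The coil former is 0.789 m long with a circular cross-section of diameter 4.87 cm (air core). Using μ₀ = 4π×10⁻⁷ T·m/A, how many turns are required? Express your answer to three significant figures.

N ≈ 295 turns

A = π(d/2)² = π(2.435×10^-2 m)² = 1.863×10^-3 m².
From L = μ₀N²A/ℓ, N = √(Lℓ / (μ₀A)).
N = √[(2.580×10^-4)(0.789) / ((4π×10⁻⁷)×1.863×10^-3)] = √(8.696×10^4) ≈ 294.9.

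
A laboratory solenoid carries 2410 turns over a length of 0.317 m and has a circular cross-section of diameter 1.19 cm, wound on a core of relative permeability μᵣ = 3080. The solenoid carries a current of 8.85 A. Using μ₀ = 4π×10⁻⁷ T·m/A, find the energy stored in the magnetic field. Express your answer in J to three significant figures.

U ≈ 309 J

A = π(d/2)² = π(5.950×10^-3 m)² = 1.112×10^-4 m².
L = μ₀μᵣN²A/ℓ = (4π×10⁻⁷)(3080)(2410)²(1.112×10^-4)/(0.317) = 7.887 H.
U = ½LI² = ½(7.887)(8.85)² = 308.9 J.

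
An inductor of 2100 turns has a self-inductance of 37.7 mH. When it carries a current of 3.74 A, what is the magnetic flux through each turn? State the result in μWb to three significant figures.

Φ_B ≈ 67.1 μWb

From L = NΦ_B/I, the flux per turn is Φ_B = LI/N.
Φ_B = (3.770×10^-2 H)(3.74 A)/2100 = 6.714×10^-5 Wb.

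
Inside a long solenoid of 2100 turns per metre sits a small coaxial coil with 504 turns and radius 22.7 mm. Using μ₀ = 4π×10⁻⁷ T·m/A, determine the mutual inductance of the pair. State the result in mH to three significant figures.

The outer solenoid produces a uniform field B₁ = μ₀n₁I₁ across the inner coil,
so the flux linkage is N₂Φ = N₂B₁A₂ = μ₀n₁N₂A₂·I₁, giving M = μ₀n₁N₂A₂.
A₂ = πr² = π(2.270×10^-2 m)² = 1.619×10^-3 m².
M = (4π×10⁻⁷)(2100)(504)(1.619×10^-3) = 2.153×10^-3 H.

M ≈ 2.15 mH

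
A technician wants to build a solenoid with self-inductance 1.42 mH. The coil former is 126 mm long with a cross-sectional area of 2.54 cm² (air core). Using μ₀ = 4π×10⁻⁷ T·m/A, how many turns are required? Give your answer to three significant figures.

N ≈ 749 turns

A = 2.54 cm² = 2.540×10^-4 m².
From L = μ₀N²A/ℓ, N = √(Lℓ / (μ₀A)).
N = √[(1.420×10^-3)(0.126) / ((4π×10⁻⁷)×2.540×10^-4)] = √(5.606×10^5) ≈ 748.7.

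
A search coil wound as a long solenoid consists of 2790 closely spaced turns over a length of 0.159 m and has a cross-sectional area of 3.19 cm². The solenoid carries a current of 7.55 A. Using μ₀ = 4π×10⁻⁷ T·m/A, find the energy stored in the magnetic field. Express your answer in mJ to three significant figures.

A = 3.19 cm² = 3.190×10^-4 m².
L = μ₀N²A/ℓ = (4π×10⁻⁷)(2790)²(3.190×10^-4)/(0.159) = 1.963×10^-2 H.
U = ½LI² = ½(1.963×10^-2)(7.55)² = 0.5593 J.

U ≈ 559 mJ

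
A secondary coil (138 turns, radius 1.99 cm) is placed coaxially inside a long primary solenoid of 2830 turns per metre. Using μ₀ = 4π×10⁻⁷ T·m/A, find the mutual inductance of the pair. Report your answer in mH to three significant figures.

The outer solenoid produces a uniform field B₁ = μ₀n₁I₁ across the inner coil,
so the flux linkage is N₂Φ = N₂B₁A₂ = μ₀n₁N₂A₂·I₁, giving M = μ₀n₁N₂A₂.
A₂ = πr² = π(1.990×10^-2 m)² = 1.244×10^-3 m².
M = (4π×10⁻⁷)(2830)(138)(1.244×10^-3) = 6.106×10^-4 H.

M ≈ 0.611 mH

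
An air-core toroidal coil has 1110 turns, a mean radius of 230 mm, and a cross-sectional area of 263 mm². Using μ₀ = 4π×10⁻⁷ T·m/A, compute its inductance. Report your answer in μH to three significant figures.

For a thin toroid, L = μ₀N²A/(2πR).
L = (4π×10⁻⁷)(1110)²(2.630×10^-4) / (2π×0.23 m) = 2.818×10^-4 H.

L ≈ 282 μH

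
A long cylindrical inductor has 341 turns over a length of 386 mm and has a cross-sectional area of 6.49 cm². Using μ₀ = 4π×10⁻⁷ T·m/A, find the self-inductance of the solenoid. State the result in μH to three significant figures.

L ≈ 246 μH

A = 6.49 cm² = 6.490×10^-4 m².
For a long solenoid, L = μ₀N²A/ℓ.
L = (4π×10⁻⁷)(341)²(6.490×10^-4)/(0.386 m) = 2.457×10^-4 H.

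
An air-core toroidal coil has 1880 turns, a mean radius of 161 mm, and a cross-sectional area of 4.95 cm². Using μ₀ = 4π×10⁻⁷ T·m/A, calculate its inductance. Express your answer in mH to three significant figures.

For a thin toroid, L = μ₀N²A/(2πR).
L = (4π×10⁻⁷)(1880)²(4.950×10^-4) / (2π×0.161 m) = 2.173×10^-3 H.

L ≈ 2.17 mH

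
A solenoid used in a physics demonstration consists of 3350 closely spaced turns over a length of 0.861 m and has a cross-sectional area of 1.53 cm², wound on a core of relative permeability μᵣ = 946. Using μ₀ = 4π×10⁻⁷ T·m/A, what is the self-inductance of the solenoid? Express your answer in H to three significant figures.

L ≈ 2.37 H

A = 1.53 cm² = 1.530×10^-4 m².
For a long solenoid, L = μ₀μᵣN²A/ℓ.
L = (4π×10⁻⁷)(946)(3350)²(1.530×10^-4)/(0.861 m) = 2.371 H.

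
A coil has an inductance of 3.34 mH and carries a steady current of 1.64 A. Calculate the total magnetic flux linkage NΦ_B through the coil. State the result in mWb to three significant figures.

From L = NΦ_B/I, the flux linkage is NΦ_B = LI.
NΦ_B = (3.340×10^-3 H)(1.64 A) = 5.478×10^-3 Wb.

NΦ_B ≈ 5.48 mWb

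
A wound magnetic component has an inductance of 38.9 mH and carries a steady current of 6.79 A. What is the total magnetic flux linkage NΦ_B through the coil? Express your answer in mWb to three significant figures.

From L = NΦ_B/I, the flux linkage is NΦ_B = LI.
NΦ_B = (3.890×10^-2 H)(6.79 A) = 0.2641 Wb.

NΦ_B ≈ 264 mWb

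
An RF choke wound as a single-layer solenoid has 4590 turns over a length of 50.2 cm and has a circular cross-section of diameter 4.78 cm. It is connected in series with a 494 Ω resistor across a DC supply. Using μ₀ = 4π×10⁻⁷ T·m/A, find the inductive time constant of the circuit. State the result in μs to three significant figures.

τ ≈ 192 μs

A = π(d/2)² = π(2.390×10^-2 m)² = 1.7945×10^-3 m².
L = μ₀N²A/ℓ = (4π×10⁻⁷)(4590)²(1.7945×10^-3)/(0.502) = 9.464×10^-2 H.
τ = L/R = (9.464×10^-2)/(494) = 1.916×10^-4 s.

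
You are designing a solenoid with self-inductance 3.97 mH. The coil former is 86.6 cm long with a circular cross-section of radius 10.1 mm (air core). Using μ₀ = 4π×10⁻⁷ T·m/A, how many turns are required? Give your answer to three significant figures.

N ≈ 2920 turns

A = πr² = π(1.010×10^-2 m)² = 3.2047×10^-4 m².
From L = μ₀N²A/ℓ, N = √(Lℓ / (μ₀A)).
N = √[(3.970×10^-3)(0.866) / ((4π×10⁻⁷)×3.2047×10^-4)] = √(8.537×10^6) ≈ 2921.8.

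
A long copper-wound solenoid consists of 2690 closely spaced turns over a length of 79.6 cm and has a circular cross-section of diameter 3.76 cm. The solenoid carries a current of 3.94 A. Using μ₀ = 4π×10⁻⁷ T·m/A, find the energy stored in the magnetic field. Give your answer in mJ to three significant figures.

A = π(d/2)² = π(1.880×10^-2 m)² = 1.110×10^-3 m².
L = μ₀N²A/ℓ = (4π×10⁻⁷)(2690)²(1.110×10^-3)/(0.796) = 1.268×10^-2 H.
U = ½LI² = ½(1.268×10^-2)(3.94)² = 9.845×10^-2 J.

U ≈ 98.5 mJ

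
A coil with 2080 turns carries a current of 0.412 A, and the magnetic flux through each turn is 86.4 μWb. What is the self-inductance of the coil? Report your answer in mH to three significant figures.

L ≈ 436 mH

Self-inductance is defined by L = NΦ_B/I (flux linkage over current).
L = (2080)(8.640×10^-5 Wb)/(0.412 A) = 0.4362 H.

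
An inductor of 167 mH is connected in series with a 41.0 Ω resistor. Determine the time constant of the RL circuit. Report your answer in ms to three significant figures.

τ = L/R = (0.167 H)/(41.0 Ω) = 4.073×10^-3 s.

τ ≈ 4.07 ms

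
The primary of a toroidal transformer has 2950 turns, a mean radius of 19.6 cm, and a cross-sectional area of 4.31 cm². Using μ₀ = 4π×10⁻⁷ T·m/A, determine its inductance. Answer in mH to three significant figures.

L ≈ 3.83 mH

For a thin toroid, L = μ₀N²A/(2πR).
L = (4π×10⁻⁷)(2950)²(4.310×10^-4) / (2π×0.196 m) = 3.827×10^-3 H.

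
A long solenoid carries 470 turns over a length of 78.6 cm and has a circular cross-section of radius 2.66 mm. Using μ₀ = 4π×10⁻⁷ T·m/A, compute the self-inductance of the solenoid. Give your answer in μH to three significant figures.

L ≈ 7.85 μH

A = πr² = π(2.660×10^-3 m)² = 2.223×10^-5 m².
For a long solenoid, L = μ₀N²A/ℓ.
L = (4π×10⁻⁷)(470)²(2.223×10^-5)/(0.786 m) = 7.850×10^-6 H.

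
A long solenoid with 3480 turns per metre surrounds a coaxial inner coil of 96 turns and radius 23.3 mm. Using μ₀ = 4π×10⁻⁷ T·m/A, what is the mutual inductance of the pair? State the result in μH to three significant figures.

M ≈ 716 μH

The outer solenoid produces a uniform field B₁ = μ₀n₁I₁ across the inner coil,
so the flux linkage is N₂Φ = N₂B₁A₂ = μ₀n₁N₂A₂·I₁, giving M = μ₀n₁N₂A₂.
A₂ = πr² = π(2.330×10^-2 m)² = 1.706×10^-3 m².
M = (4π×10⁻⁷)(3480)(96)(1.706×10^-3) = 7.160×10^-4 H.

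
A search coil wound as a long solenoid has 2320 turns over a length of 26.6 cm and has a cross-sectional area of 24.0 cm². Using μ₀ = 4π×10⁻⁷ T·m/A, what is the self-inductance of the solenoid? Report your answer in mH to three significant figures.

A = 24.0 cm² = 2.400×10^-3 m².
For a long solenoid, L = μ₀N²A/ℓ.
L = (4π×10⁻⁷)(2320)²(2.400×10^-3)/(0.266 m) = 6.103×10^-2 H.

L ≈ 61.0 mH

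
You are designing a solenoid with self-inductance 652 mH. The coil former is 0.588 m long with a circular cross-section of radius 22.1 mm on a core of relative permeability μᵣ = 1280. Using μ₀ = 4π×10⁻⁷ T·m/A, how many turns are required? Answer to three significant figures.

A = πr² = π(2.210×10^-2 m)² = 1.534×10^-3 m².
From L = μ₀μᵣN²A/ℓ, N = √(Lℓ / (μ₀μᵣA)).
N = √[(0.652)(0.588) / ((4π×10⁻⁷)(1280)×1.534×10^-3)] = √(1.553×10^5) ≈ 394.1.

N ≈ 394 turns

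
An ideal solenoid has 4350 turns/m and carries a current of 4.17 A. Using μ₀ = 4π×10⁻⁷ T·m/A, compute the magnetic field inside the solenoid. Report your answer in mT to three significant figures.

Inside a long solenoid, B = μ₀nI.
B = (4π×10⁻⁷)(4.350×10^3 m⁻¹)(4.17 A) = 2.279×10^-2 T.

B ≈ 22.8 mT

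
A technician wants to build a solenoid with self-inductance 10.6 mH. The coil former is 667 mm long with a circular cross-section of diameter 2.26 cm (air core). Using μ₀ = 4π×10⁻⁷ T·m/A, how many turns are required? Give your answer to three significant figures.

N ≈ 3750 turns

A = π(d/2)² = π(1.130×10^-2 m)² = 4.011×10^-4 m².
From L = μ₀N²A/ℓ, N = √(Lℓ / (μ₀A)).
N = √[(1.060×10^-2)(0.667) / ((4π×10⁻⁷)×4.011×10^-4)] = √(1.403×10^7) ≈ 3745.0.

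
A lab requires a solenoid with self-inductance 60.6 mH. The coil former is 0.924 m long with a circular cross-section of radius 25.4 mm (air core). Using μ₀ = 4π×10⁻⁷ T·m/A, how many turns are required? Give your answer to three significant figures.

N ≈ 4690 turns

A = πr² = π(2.540×10^-2 m)² = 2.027×10^-3 m².
From L = μ₀N²A/ℓ, N = √(Lℓ / (μ₀A)).
N = √[(6.060×10^-2)(0.924) / ((4π×10⁻⁷)×2.027×10^-3)] = √(2.198×10^7) ≈ 4688.8.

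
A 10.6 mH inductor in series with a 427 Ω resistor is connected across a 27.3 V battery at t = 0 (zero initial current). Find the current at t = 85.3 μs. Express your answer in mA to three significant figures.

I ≈ 61.9 mA

τ = L/R = 1.060×10^-2/427 = 2.482×10^-5 s; final current I_∞ = ε/R = 27.3/427 = 6.393×10^-2 A.
I(t) = I_∞(1 − e^(−t/τ)) with t/τ = 3.436.
I = (6.393×10^-2)(1 − e^(−3.436)) = 6.188×10^-2 A.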